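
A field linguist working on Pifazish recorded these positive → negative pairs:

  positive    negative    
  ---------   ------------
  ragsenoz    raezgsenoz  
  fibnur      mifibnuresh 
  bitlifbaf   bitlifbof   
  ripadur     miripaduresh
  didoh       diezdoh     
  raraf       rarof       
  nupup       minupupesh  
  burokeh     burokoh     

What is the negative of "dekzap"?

didoh and burokeh both end in -h yet inflect differently (diezdoh, burokoh), so the final letter is not what conditions the rule; the last vowel is.
"dekzap" has last vowel 'a'. The stems whose last vowel is 'a' (bitlifbaf → bitlifbof, raraf → rarof) change the last vowel to 'o'.
The other patterns: stems whose last vowel is 'u' add mi- … -esh around the stem; stems whose last vowel is 'o' insert -ez- after the first vowel.
So dekzap → dekzop.

dekzop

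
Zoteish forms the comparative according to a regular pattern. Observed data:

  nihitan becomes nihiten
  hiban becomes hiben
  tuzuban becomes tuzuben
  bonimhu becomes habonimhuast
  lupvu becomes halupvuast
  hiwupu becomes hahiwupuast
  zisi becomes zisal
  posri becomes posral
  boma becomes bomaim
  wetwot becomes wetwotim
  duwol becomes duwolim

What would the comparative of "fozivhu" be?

hafozivhuast

"fozivhu" ends in -u. The stems ending in -u (bonimhu → habonimhuast, lupvu → halupvuast, hiwupu → hahiwupuast) add ha- … -ast around the stem.
So fozivhu → hafozivhuast.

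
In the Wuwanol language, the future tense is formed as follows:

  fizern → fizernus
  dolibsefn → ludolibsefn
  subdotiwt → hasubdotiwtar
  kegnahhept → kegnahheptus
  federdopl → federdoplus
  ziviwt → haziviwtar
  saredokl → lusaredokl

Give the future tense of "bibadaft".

lubibadaft

kegnahhept and ziviwt both end in -t yet inflect differently (kegnahheptus, haziviwtar), so the final letter is not what conditions the rule; the second-to-last letter is.
"bibadaft" has second-to-last letter 'f'. The one such stem in the data (dolibsefn → ludolibsefn) adds the prefix lu-, so the same rule applies.
The other patterns: stems whose second-to-last letter is 'p' or 'r' add -us; stems whose second-to-last letter is 'w' add ha- … -ar around the stem.
So bibadaft → lubibadaft.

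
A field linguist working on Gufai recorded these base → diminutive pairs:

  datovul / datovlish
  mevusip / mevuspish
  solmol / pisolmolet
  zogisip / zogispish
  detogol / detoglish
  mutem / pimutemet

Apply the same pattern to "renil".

solmol and detogol both end in -l yet inflect differently (pisolmolet, detoglish), so the final letter is not what conditions the rule; the number of vowels is.
"renil" has 2 vowels. The stems with 2 vowels (solmol → pisolmolet, mutem → pimutemet) add pi- … -et around the stem.
So renil → pirenilet.

pirenilet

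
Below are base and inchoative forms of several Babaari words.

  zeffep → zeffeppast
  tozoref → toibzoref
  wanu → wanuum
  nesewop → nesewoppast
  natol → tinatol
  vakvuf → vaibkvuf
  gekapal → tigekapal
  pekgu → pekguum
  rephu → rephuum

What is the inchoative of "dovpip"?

"dovpip" ends in -p. The stems ending in -p (nesewop → nesewoppast, zeffep → zeffeppast) double the final consonant and add -ast.
So dovpip → dovpippast.

dovpippast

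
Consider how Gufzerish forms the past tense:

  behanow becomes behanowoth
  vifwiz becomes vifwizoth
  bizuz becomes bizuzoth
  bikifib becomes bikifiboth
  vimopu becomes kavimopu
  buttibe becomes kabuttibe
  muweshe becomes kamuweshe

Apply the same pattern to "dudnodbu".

kadudnodbu

bizuz and vimopu both have last vowel 'u' yet inflect differently (bizuzoth, kavimopu), so the last vowel is not what conditions the rule; whether the stem ends in a vowel or a consonant is.
"dudnodbu" ends in a vowel. The stems ending in a vowel (vimopu → kavimopu, buttibe → kabuttibe, muweshe → kamuweshe) add the prefix ka-.
The other pattern: stems ending in a consonant add -oth.
So dudnodbu → kadudnodbu.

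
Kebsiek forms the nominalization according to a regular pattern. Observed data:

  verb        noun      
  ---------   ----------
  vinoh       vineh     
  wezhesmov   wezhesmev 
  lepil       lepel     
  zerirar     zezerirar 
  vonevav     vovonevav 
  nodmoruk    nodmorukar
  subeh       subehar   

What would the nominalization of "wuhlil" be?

wuhlel

"wuhlil" has last vowel 'i'. The one such stem in the data (lepil → lepel) changes the last vowel to 'e' (as do vinoh, wezhesmov), so the same rule applies.
The other patterns: stems whose last vowel is 'a' repeat the first consonant+vowel as a prefix; stems whose last vowel is 'e' or 'u' add -ar.
So wuhlil → wuhlel.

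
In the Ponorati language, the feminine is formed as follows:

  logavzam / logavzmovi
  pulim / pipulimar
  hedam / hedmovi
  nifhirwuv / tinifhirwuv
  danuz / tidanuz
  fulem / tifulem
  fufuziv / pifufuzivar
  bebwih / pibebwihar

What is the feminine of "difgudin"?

hedam and pulim both end in -m yet inflect differently (hedmovi, pipulimar), so the final letter is not what conditions the rule; the last vowel is.
"difgudin" has last vowel 'i'. The stems whose last vowel is 'i' (bebwih → pibebwihar, pulim → pipulimar, fufuziv → pifufuzivar) add pi- … -ar around the stem.
So difgudin → pidifgudinar.

pidifgudinar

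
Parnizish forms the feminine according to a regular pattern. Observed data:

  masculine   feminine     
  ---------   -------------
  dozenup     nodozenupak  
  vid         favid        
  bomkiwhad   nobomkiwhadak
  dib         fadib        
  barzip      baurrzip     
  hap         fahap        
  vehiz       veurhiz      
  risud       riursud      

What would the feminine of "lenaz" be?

vid and risud both end in -d yet inflect differently (favid, riursud), so the final letter is not what conditions the rule; the number of vowels is.
"lenaz" has 2 vowels. The stems with 2 vowels (risud → riursud, barzip → baurrzip, vehiz → veurhiz) insert -ur- after the first vowel.
So lenaz → leurnaz.

leurnaz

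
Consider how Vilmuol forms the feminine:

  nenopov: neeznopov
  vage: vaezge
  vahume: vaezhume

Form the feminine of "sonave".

Every pair shown (nenopov → neeznopov, vage → vaezge, vahume → vaezhume) follows the same rule: insert -ez- after the first vowel.
So sonave → soeznave.

soeznave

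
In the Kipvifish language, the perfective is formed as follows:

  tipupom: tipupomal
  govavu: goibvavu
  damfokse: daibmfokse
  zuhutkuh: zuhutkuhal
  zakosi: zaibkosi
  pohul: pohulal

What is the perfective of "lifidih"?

lifidihal

govavu and zuhutkuh both have last vowel 'u' yet inflect differently (goibvavu, zuhutkuhal), so the last vowel is not what conditions the rule; whether the stem ends in a vowel or a consonant is.
"lifidih" ends in a consonant. The stems ending in a consonant (zuhutkuh → zuhutkuhal, pohul → pohulal, tipupom → tipupomal) add -al.
So lifidih → lifidihal.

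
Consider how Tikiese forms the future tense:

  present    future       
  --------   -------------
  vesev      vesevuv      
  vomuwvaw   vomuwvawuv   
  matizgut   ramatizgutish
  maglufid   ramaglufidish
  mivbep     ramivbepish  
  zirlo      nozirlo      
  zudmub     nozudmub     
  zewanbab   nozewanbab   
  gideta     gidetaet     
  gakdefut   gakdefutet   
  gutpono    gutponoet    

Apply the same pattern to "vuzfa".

vuzfauv

matizgut and gakdefut both end in -t yet inflect differently (ramatizgutish, gakdefutet), so the final letter is not what conditions the rule; the first letter is.
"vuzfa" begins with v-. The stems beginning with v- (vesev → vesevuv, vomuwvaw → vomuwvawuv) add -uv.
So vuzfa → vuzfauv.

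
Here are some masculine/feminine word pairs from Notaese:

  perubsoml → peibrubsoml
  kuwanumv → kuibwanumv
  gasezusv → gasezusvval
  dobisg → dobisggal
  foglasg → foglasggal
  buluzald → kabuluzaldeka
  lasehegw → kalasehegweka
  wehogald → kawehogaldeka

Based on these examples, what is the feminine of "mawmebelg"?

kamawmebelgeka

kuwanumv and gasezusv both end in -v yet inflect differently (kuibwanumv, gasezusvval), so the final letter is not what conditions the rule; the second-to-last letter is.
"mawmebelg" has second-to-last letter 'l'. The stems whose second-to-last letter is 'l' (buluzald → kabuluzaldeka, wehogald → kawehogaldeka) add ka- … -eka around the stem.
The other patterns: stems whose second-to-last letter is 'm' insert -ib- after the first vowel; stems whose second-to-last letter is 's' double the final consonant and add -al.
So mawmebelg → kamawmebelgeka.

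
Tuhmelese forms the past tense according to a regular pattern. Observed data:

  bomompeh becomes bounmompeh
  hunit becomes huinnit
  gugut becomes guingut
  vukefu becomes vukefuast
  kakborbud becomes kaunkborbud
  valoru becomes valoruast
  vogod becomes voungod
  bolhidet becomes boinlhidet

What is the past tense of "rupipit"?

ruinpipit

"rupipit" ends in -t. The stems ending in -t (bolhidet → boinlhidet, hunit → huinnit, gugut → guingut) insert -in- after the first vowel.
So rupipit → ruinpipit.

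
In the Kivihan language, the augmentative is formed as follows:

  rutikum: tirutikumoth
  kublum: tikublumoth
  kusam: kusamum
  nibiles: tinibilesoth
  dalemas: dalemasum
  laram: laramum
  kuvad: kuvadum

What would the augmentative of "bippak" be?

dalemas and nibiles both end in -s yet inflect differently (dalemasum, tinibilesoth), so the final letter is not what conditions the rule; the last vowel is.
"bippak" has last vowel 'a'. The stems whose last vowel is 'a' (dalemas → dalemasum, kusam → kusamum, laram → laramum) add -um.
So bippak → bippakum.

bippakum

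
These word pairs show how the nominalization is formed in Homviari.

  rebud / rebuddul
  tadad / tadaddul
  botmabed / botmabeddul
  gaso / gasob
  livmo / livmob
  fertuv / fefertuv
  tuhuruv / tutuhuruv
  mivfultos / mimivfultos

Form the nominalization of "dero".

"dero" ends in -o. The stems ending in -o (gaso → gasob, livmo → livmob) drop the final letter and add -ob.
The other patterns: stems ending in -d double the final consonant and add -ul; stems ending in -s or -v repeat the first consonant+vowel as a prefix.
So dero → derob.

derob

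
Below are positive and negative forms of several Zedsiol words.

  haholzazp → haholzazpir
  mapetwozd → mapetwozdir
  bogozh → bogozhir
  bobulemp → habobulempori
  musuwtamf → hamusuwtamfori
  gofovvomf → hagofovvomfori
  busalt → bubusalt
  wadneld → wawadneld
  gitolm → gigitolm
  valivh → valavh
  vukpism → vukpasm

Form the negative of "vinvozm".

haholzazp and bobulemp both end in -p yet inflect differently (haholzazpir, habobulempori), so the final letter is not what conditions the rule; the second-to-last letter is.
"vinvozm" has second-to-last letter 'z'. The stems whose second-to-last letter is 'z' (haholzazp → haholzazpir, mapetwozd → mapetwozdir, bogozh → bogozhir) add -ir.
So vinvozm → vinvozmir.

vinvozmir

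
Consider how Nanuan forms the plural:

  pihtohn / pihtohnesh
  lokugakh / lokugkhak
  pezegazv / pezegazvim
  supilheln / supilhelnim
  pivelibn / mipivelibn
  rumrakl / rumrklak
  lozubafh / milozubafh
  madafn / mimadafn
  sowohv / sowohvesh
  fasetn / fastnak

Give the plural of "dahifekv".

dahifkvak

fasetn and supilheln both end in -n yet inflect differently (fastnak, supilhelnim), so the final letter is not what conditions the rule; the second-to-last letter is.
"dahifekv" has second-to-last letter 'k'. The stems whose second-to-last letter is 'k' (lokugakh → lokugkhak, rumrakl → rumrklak) delete the last vowel and add -ak.
The other patterns: stems whose second-to-last letter is 'l' or 'z' add -im; stems whose second-to-last letter is 'h' add -esh; stems whose second-to-last letter is 'b' or 'f' add the prefix mi-.
So dahifekv → dahifkvak.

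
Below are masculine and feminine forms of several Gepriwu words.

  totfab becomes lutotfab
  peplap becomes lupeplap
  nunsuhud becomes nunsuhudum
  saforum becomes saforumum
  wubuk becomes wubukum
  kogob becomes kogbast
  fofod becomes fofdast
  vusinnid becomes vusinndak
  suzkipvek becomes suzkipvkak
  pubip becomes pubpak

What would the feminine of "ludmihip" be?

ludmihpak

totfab and kogob both end in -b yet inflect differently (lutotfab, kogbast), so the final letter is not what conditions the rule; the last vowel is.
"ludmihip" has last vowel 'i'. The stems whose last vowel is 'i' (vusinnid → vusinndak, pubip → pubpak) delete the last vowel and add -ak.
So ludmihip → ludmihpak.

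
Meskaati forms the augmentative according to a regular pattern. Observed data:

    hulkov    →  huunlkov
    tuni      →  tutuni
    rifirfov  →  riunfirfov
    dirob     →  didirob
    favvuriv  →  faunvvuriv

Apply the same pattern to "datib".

dadatib

favvuriv and tuni both have last vowel 'i' yet inflect differently (faunvvuriv, tutuni), so the last vowel is not what conditions the rule; the final letter is.
"datib" ends in -b. The one such stem in the data (dirob → didirob) repeats the first consonant+vowel as a prefix (as does tuni), so the same rule applies.
So datib → dadatib.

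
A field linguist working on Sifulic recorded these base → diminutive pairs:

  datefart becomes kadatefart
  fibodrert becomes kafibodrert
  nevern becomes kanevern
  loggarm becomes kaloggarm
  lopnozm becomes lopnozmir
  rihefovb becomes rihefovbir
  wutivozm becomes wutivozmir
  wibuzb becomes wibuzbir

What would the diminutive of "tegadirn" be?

loggarm and lopnozm both end in -m yet inflect differently (kaloggarm, lopnozmir), so the final letter is not what conditions the rule; the second-to-last letter is.
"tegadirn" has second-to-last letter 'r'. The stems whose second-to-last letter is 'r' (datefart → kadatefart, fibodrert → kafibodrert, nevern → kanevern) add the prefix ka-.
So tegadirn → kategadirn.

kategadirn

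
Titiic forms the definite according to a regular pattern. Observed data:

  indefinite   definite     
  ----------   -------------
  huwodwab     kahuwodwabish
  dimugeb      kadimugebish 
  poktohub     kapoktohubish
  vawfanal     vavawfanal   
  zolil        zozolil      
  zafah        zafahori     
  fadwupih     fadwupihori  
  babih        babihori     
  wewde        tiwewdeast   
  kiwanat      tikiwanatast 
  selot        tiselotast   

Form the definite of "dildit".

huwodwab and vawfanal both have last vowel 'a' yet inflect differently (kahuwodwabish, vavawfanal), so the last vowel is not what conditions the rule; the final letter is.
"dildit" ends in -t. The stems ending in -t (kiwanat → tikiwanatast, selot → tiselotast) add ti- … -ast around the stem.
The other patterns: stems ending in -b add ka- … -ish around the stem; stems ending in -l repeat the first consonant+vowel as a prefix; stems ending in -h add -ori.
So dildit → tidilditast.

tidilditast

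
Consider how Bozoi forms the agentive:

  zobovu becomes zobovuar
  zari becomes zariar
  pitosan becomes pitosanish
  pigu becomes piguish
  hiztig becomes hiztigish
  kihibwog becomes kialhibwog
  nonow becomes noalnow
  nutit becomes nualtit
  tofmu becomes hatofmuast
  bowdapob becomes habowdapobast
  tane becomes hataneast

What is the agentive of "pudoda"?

zobovu and pigu both end in -u yet inflect differently (zobovuar, piguish), so the final letter is not what conditions the rule; the first letter is.
"pudoda" begins with p-. The stems beginning with p- (pitosan → pitosanish, pigu → piguish) add -ish.
So pudoda → pudodaish.

pudodaish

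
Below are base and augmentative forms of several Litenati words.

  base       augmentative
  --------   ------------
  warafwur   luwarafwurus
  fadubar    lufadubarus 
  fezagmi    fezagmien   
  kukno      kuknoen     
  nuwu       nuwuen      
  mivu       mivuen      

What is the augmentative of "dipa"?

dipaen

warafwur and nuwu both have last vowel 'u' yet inflect differently (luwarafwurus, nuwuen), so the last vowel is not what conditions the rule; whether the stem ends in a vowel or a consonant is.
"dipa" ends in a vowel. The stems ending in a vowel (fezagmi → fezagmien, kukno → kuknoen, nuwu → nuwuen) add -en.
The other pattern: stems ending in a consonant add lu- … -us around the stem.
So dipa → dipaen.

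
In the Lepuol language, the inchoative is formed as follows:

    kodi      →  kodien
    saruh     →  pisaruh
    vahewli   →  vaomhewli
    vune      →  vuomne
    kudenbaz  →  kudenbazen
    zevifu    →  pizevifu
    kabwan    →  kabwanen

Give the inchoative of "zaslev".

"zaslev" begins with z-. The one such stem in the data (zevifu → pizevifu) adds the prefix pi-, so the same rule applies.
So zaslev → pizaslev.

pizaslev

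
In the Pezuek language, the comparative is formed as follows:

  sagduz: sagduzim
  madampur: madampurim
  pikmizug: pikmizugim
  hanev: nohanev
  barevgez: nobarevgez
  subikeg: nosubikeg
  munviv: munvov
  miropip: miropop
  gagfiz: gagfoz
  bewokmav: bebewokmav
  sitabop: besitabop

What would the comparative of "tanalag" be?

betanalag

sagduz and barevgez both end in -z yet inflect differently (sagduzim, nobarevgez), so the final letter is not what conditions the rule; the last vowel is.
"tanalag" has last vowel 'a'. The one such stem in the data (bewokmav → bebewokmav) adds the prefix be-, so the same rule applies.
The other patterns: stems whose last vowel is 'u' add -im; stems whose last vowel is 'e' add the prefix no-; stems whose last vowel is 'i' change the last vowel to 'o'.
So tanalag → betanalag.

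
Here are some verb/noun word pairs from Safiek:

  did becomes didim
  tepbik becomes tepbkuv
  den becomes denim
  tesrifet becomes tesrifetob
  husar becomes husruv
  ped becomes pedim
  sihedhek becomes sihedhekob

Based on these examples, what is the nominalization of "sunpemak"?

tepbik and sihedhek both end in -k yet inflect differently (tepbkuv, sihedhekob), so the final letter is not what conditions the rule; the number of vowels is.
"sunpemak" has 3 vowels. The stems with 3 vowels (tesrifet → tesrifetob, sihedhek → sihedhekob) add -ob.
The other patterns: stems with 1 vowel add -im; stems with 2 vowels delete the last vowel and add -uv.
So sunpemak → sunpemakob.

sunpemakob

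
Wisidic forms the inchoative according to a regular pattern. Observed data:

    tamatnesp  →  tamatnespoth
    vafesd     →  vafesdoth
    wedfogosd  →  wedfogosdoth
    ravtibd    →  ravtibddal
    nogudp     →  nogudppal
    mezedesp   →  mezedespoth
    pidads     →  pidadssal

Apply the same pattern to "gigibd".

gigibddal

wedfogosd and ravtibd both end in -d yet inflect differently (wedfogosdoth, ravtibddal), so the final letter is not what conditions the rule; the second-to-last letter is.
"gigibd" has second-to-last letter 'b'. The one such stem in the data (ravtibd → ravtibddal) doubles the final consonant and adds -al (as do pidads, nogudp), so the same rule applies.
So gigibd → gigibddal.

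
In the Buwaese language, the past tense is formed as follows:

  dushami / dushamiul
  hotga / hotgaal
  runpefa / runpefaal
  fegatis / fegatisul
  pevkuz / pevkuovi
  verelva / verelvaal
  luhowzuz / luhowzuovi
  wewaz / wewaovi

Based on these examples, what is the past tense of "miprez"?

mipreovi

"miprez" ends in -z. The stems ending in -z (luhowzuz → luhowzuovi, pevkuz → pevkuovi, wewaz → wewaovi) drop the final letter and add -ovi.
So miprez → mipreovi.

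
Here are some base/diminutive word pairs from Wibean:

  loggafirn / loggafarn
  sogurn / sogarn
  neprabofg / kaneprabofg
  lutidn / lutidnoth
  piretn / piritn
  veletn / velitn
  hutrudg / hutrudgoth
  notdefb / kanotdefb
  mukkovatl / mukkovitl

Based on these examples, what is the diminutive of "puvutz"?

veletn and loggafirn both end in -n yet inflect differently (velitn, loggafarn), so the final letter is not what conditions the rule; the second-to-last letter is.
"puvutz" has second-to-last letter 't'. The stems whose second-to-last letter is 't' (veletn → velitn, piretn → piritn, mukkovatl → mukkovitl) change the last vowel to 'i'.
The other patterns: stems whose second-to-last letter is 'r' change the last vowel to 'a'; stems whose second-to-last letter is 'f' add the prefix ka-; stems whose second-to-last letter is 'd' add -oth.
So puvutz → puvitz.

puvitz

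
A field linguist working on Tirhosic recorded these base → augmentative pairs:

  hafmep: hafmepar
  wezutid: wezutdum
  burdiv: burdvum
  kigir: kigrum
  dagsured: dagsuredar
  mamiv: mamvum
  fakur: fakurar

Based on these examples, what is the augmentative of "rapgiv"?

rapgvum

kigir and fakur both end in -r yet inflect differently (kigrum, fakurar), so the final letter is not what conditions the rule; the last vowel is.
"rapgiv" has last vowel 'i'. The stems whose last vowel is 'i' (burdiv → burdvum, mamiv → mamvum, kigir → kigrum) delete the last vowel and add -um.
The other pattern: stems whose last vowel is 'e' or 'u' add -ar.
So rapgiv → rapgvum.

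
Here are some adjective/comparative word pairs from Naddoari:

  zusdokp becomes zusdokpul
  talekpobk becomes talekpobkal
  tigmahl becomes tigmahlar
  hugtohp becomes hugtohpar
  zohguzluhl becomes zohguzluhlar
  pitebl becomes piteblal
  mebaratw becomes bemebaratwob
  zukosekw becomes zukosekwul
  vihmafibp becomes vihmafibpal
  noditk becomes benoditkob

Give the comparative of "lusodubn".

lusodubnal

"lusodubn" has second-to-last letter 'b'. The stems whose second-to-last letter is 'b' (pitebl → piteblal, talekpobk → talekpobkal, vihmafibp → vihmafibpal) add -al.
So lusodubn → lusodubnal.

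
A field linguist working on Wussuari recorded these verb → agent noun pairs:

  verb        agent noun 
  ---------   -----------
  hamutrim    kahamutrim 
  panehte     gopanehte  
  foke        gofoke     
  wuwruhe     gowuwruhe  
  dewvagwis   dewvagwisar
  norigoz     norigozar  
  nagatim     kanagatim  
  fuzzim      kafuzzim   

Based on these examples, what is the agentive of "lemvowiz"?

fuzzim and dewvagwis both have last vowel 'i' yet inflect differently (kafuzzim, dewvagwisar), so the last vowel is not what conditions the rule; the final letter is.
"lemvowiz" ends in -z. The one such stem in the data (norigoz → norigozar) adds -ar, so the same rule applies.
The other patterns: stems ending in -m add the prefix ka-; stems ending in -e add the prefix go-.
So lemvowiz → lemvowizar.

lemvowizar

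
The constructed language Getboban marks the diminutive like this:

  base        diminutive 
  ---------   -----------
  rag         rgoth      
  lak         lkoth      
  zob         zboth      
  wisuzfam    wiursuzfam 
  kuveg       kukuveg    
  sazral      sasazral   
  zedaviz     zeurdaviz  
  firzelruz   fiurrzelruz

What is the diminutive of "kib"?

"kib" has 1 vowel. The stems with 1 vowel (zob → zboth, lak → lkoth, rag → rgoth) delete the last vowel and add -oth.
So kib → kboth.

kboth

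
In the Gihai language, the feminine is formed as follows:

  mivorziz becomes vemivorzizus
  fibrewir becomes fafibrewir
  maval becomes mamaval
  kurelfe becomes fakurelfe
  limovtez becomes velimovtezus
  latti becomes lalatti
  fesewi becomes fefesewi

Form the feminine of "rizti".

ririzti

limovtez and kurelfe both have last vowel 'e' yet inflect differently (velimovtezus, fakurelfe), so the last vowel is not what conditions the rule; the final letter is.
"rizti" ends in -i. The stems ending in -i (fesewi → fefesewi, latti → lalatti) repeat the first consonant+vowel as a prefix.
The other patterns: stems ending in -z add ve- … -us around the stem; stems ending in -e or -r add the prefix fa-.
So rizti → ririzti.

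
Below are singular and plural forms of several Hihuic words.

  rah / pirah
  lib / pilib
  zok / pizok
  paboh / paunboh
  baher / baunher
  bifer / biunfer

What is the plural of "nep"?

"nep" has 1 vowel. The stems with 1 vowel (rah → pirah, lib → pilib, zok → pizok) add the prefix pi-.
The other pattern: stems with 2 vowels insert -un- after the first vowel.
So nep → pinep.

pinep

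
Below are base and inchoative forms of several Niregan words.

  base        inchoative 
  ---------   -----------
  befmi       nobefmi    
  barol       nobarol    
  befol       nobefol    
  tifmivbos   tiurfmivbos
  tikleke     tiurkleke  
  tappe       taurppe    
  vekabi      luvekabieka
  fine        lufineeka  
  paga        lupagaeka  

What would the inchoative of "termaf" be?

teurrmaf

"termaf" begins with t-. The stems beginning with t- (tifmivbos → tiurfmivbos, tikleke → tiurkleke, tappe → taurppe) insert -ur- after the first vowel.
The other patterns: stems beginning with b- add the prefix no-; stems beginning with f-, p- or v- add lu- … -eka around the stem.
So termaf → teurrmaf.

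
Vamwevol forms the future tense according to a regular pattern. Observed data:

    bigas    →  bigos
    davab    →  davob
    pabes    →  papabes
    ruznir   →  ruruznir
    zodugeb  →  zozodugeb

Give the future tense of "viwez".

"viwez" has last vowel 'e'. The stems whose last vowel is 'e' (pabes → papabes, zodugeb → zozodugeb) repeat the first consonant+vowel as a prefix.
The other pattern: stems whose last vowel is 'a' change the last vowel to 'o'.
So viwez → viviwez.

viviwez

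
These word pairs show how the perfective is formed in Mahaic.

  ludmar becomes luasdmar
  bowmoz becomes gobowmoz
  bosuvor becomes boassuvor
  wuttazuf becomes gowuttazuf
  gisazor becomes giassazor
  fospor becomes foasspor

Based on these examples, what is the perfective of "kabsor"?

kaasbsor

"kabsor" ends in -r. The stems ending in -r (gisazor → giassazor, ludmar → luasdmar, bosuvor → boassuvor) insert -as- after the first vowel.
The other pattern: stems ending in -f or -z add the prefix go-.
So kabsor → kaasbsor.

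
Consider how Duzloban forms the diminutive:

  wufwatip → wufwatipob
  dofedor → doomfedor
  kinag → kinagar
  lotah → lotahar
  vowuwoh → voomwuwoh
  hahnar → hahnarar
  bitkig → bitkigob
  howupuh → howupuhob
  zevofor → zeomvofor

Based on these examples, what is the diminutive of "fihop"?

fiomhop

vowuwoh and lotah both end in -h yet inflect differently (voomwuwoh, lotahar), so the final letter is not what conditions the rule; the last vowel is.
"fihop" has last vowel 'o'. The stems whose last vowel is 'o' (dofedor → doomfedor, vowuwoh → voomwuwoh, zevofor → zeomvofor) insert -om- after the first vowel.
The other patterns: stems whose last vowel is 'a' add -ar; stems whose last vowel is 'i' or 'u' add -ob.
So fihop → fiomhop.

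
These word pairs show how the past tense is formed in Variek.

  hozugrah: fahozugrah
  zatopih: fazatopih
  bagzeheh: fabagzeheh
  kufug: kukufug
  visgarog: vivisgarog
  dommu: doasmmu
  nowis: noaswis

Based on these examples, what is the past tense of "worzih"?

faworzih

kufug and dommu both have last vowel 'u' yet inflect differently (kukufug, doasmmu), so the last vowel is not what conditions the rule; the final letter is.
"worzih" ends in -h. The stems ending in -h (hozugrah → fahozugrah, zatopih → fazatopih, bagzeheh → fabagzeheh) add the prefix fa-.
So worzih → faworzih.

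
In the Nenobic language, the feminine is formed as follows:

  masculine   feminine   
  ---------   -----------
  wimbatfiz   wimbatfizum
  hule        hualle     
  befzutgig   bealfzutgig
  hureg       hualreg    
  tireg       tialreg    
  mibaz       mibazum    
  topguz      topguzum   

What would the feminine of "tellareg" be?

"tellareg" ends in -g. The stems ending in -g (befzutgig → bealfzutgig, hureg → hualreg, tireg → tialreg) insert -al- after the first vowel.
The other pattern: stems ending in -z add -um.
So tellareg → tealllareg.

tealllareg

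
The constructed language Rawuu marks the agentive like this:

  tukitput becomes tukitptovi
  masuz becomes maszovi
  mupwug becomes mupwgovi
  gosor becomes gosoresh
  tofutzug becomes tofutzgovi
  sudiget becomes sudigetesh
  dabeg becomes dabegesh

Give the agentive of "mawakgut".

mawakgtovi

mupwug and dabeg both end in -g yet inflect differently (mupwgovi, dabegesh), so the final letter is not what conditions the rule; the last vowel is.
"mawakgut" has last vowel 'u'. The stems whose last vowel is 'u' (tukitput → tukitptovi, mupwug → mupwgovi, tofutzug → tofutzgovi) delete the last vowel and add -ovi.
So mawakgut → mawakgtovi.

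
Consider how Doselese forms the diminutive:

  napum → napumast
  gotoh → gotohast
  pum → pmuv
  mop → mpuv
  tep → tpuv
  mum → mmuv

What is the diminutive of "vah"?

vhuv

napum and pum both end in -m yet inflect differently (napumast, pmuv), so the final letter is not what conditions the rule; the number of vowels is.
"vah" has 1 vowel. The stems with 1 vowel (pum → pmuv, mop → mpuv, tep → tpuv) delete the last vowel and add -uv.
So vah → vhuv.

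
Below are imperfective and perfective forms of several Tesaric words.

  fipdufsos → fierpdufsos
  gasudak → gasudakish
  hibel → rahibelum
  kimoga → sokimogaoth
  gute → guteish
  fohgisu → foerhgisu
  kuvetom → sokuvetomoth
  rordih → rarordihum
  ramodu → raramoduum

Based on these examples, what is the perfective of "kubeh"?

sokubehoth

"kubeh" begins with k-. The stems beginning with k- (kimoga → sokimogaoth, kuvetom → sokuvetomoth) add so- … -oth around the stem.
So kubeh → sokubehoth.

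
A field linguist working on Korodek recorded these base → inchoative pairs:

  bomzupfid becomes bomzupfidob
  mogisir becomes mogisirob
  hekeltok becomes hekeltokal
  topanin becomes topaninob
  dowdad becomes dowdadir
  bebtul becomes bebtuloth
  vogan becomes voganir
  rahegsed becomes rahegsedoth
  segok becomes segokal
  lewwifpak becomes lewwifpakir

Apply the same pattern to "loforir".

"loforir" has last vowel 'i'. The stems whose last vowel is 'i' (bomzupfid → bomzupfidob, mogisir → mogisirob, topanin → topaninob) add -ob.
So loforir → loforirob.

loforirob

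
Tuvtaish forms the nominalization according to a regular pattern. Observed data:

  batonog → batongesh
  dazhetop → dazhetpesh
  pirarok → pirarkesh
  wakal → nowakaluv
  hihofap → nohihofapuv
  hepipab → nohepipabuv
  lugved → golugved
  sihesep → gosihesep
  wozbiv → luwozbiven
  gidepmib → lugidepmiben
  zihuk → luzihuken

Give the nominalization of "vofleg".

dazhetop and hihofap both end in -p yet inflect differently (dazhetpesh, nohihofapuv), so the final letter is not what conditions the rule; the last vowel is.
"vofleg" has last vowel 'e'. The stems whose last vowel is 'e' (lugved → golugved, sihesep → gosihesep) add the prefix go-.
The other patterns: stems whose last vowel is 'o' delete the last vowel and add -esh; stems whose last vowel is 'a' add no- … -uv around the stem; stems whose last vowel is 'i' or 'u' add lu- … -en around the stem.
So vofleg → govofleg.

govofleg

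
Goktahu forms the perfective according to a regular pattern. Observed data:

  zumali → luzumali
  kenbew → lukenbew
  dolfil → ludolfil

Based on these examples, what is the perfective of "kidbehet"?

lukidbehet

Every pair shown (zumali → luzumali, kenbew → lukenbew, dolfil → ludolfil) follows the same rule: add the prefix lu-.
So kidbehet → lukidbehet.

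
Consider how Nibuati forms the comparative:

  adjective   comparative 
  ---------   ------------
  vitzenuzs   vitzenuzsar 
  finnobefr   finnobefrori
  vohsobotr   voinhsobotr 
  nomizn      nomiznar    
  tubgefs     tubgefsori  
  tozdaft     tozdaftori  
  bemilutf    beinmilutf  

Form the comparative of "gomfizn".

tubgefs and vitzenuzs both end in -s yet inflect differently (tubgefsori, vitzenuzsar), so the final letter is not what conditions the rule; the second-to-last letter is.
"gomfizn" has second-to-last letter 'z'. The stems whose second-to-last letter is 'z' (vitzenuzs → vitzenuzsar, nomizn → nomiznar) add -ar.
The other patterns: stems whose second-to-last letter is 'f' add -ori; stems whose second-to-last letter is 't' insert -in- after the first vowel.
So gomfizn → gomfiznar.

gomfiznar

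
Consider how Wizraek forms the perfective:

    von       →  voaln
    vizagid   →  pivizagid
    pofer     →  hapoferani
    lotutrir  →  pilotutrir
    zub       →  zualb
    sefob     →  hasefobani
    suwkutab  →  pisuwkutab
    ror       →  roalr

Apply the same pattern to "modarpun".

"modarpun" has 3 vowels. The stems with 3 vowels (lotutrir → pilotutrir, suwkutab → pisuwkutab, vizagid → pivizagid) add the prefix pi-.
So modarpun → pimodarpun.

pimodarpun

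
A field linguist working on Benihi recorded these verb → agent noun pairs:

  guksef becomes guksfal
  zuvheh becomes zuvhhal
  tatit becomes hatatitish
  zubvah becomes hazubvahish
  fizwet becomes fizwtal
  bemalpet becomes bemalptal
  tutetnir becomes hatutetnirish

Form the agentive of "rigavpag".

"rigavpag" has last vowel 'a'. The one such stem in the data (zubvah → hazubvahish) adds ha- … -ish around the stem, so the same rule applies.
The other pattern: stems whose last vowel is 'e' delete the last vowel and add -al.
So rigavpag → harigavpagish.

harigavpagish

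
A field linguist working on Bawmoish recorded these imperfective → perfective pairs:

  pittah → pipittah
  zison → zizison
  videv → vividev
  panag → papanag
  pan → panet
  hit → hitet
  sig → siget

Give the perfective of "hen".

zison and pan both end in -n yet inflect differently (zizison, panet), so the final letter is not what conditions the rule; the number of vowels is.
"hen" has 1 vowel. The stems with 1 vowel (pan → panet, hit → hitet, sig → siget) add -et.
So hen → henet.

henet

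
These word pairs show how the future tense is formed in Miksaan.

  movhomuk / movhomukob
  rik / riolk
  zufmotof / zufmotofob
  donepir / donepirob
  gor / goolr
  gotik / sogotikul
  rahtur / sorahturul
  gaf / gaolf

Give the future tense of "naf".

naolf

rik and gotik both end in -k yet inflect differently (riolk, sogotikul), so the final letter is not what conditions the rule; the number of vowels is.
"naf" has 1 vowel. The stems with 1 vowel (rik → riolk, gaf → gaolf, gor → goolr) insert -ol- after the first vowel.
So naf → naolf.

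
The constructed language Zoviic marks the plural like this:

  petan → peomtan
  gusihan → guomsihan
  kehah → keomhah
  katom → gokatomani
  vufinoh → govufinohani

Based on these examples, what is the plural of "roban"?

kehah and vufinoh both end in -h yet inflect differently (keomhah, govufinohani), so the final letter is not what conditions the rule; the last vowel is.
"roban" has last vowel 'a'. The stems whose last vowel is 'a' (kehah → keomhah, petan → peomtan, gusihan → guomsihan) insert -om- after the first vowel.
The other pattern: stems whose last vowel is 'o' add go- … -ani around the stem.
So roban → roomban.

roomban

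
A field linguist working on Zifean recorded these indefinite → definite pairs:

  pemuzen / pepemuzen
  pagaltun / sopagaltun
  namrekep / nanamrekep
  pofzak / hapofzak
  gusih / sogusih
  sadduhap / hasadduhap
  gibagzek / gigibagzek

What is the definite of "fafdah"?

sadduhap and namrekep both end in -p yet inflect differently (hasadduhap, nanamrekep), so the final letter is not what conditions the rule; the last vowel is.
"fafdah" has last vowel 'a'. The stems whose last vowel is 'a' (pofzak → hapofzak, sadduhap → hasadduhap) add the prefix ha-.
The other patterns: stems whose last vowel is 'e' repeat the first consonant+vowel as a prefix; stems whose last vowel is 'i' or 'u' add the prefix so-.
So fafdah → hafafdah.

hafafdah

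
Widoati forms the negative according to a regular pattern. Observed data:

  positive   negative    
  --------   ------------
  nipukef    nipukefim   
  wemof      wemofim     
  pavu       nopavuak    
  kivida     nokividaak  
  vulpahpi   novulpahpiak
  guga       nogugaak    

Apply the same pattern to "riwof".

riwofim

wemof and pavu both have 2 vowels yet inflect differently (wemofim, nopavuak), so the number of vowels is not what conditions the rule; whether the stem ends in a vowel or a consonant is.
"riwof" ends in a consonant. The stems ending in a consonant (nipukef → nipukefim, wemof → wemofim) add -im.
The other pattern: stems ending in a vowel add no- … -ak around the stem.
So riwof → riwofim.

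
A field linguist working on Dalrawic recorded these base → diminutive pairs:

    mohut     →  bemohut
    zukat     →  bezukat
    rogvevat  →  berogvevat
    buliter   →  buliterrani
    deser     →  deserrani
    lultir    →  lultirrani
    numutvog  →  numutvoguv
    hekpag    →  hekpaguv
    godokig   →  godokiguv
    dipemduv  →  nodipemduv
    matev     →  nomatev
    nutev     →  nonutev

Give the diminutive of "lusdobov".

nolusdobov

zukat and hekpag both have last vowel 'a' yet inflect differently (bezukat, hekpaguv), so the last vowel is not what conditions the rule; the final letter is.
"lusdobov" ends in -v. The stems ending in -v (dipemduv → nodipemduv, matev → nomatev, nutev → nonutev) add the prefix no-.
The other patterns: stems ending in -t add the prefix be-; stems ending in -r double the final consonant and add -ani; stems ending in -g add -uv.
So lusdobov → nolusdobov.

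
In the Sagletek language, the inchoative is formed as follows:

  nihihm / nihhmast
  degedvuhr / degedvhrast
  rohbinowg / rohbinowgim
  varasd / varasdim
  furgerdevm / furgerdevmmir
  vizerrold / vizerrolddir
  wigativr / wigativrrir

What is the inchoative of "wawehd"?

nihihm and furgerdevm both end in -m yet inflect differently (nihhmast, furgerdevmmir), so the final letter is not what conditions the rule; the second-to-last letter is.
"wawehd" has second-to-last letter 'h'. The stems whose second-to-last letter is 'h' (nihihm → nihhmast, degedvuhr → degedvhrast) delete the last vowel and add -ast.
The other patterns: stems whose second-to-last letter is 's' or 'w' add -im; stems whose second-to-last letter is 'l' or 'v' double the final consonant and add -ir.
So wawehd → wawhdast.

wawhdast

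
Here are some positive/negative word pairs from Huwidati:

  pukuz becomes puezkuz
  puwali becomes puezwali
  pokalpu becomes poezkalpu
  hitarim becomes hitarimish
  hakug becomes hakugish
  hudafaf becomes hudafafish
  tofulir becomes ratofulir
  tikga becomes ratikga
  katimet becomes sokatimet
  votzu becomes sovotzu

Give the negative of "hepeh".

hepehish

"hepeh" begins with h-. The stems beginning with h- (hitarim → hitarimish, hakug → hakugish, hudafaf → hudafafish) add -ish.
The other patterns: stems beginning with p- insert -ez- after the first vowel; stems beginning with t- add the prefix ra-; stems beginning with k- or v- add the prefix so-.
So hepeh → hepehish.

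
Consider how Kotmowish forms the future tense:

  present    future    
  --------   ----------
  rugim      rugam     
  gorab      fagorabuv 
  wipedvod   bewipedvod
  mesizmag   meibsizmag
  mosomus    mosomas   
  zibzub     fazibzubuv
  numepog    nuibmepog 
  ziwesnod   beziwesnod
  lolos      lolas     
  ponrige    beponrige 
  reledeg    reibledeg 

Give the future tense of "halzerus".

"halzerus" ends in -s. The stems ending in -s (mosomus → mosomas, lolos → lolas) change the last vowel to 'a'.
The other patterns: stems ending in -g insert -ib- after the first vowel; stems ending in -b add fa- … -uv around the stem; stems ending in -d or -e add the prefix be-.
So halzerus → halzeras.

halzeras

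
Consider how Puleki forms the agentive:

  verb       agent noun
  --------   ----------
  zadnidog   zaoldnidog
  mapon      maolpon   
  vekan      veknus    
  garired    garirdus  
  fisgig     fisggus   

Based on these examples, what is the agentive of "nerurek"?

nerurkus

"nerurek" has last vowel 'e'. The one such stem in the data (garired → garirdus) deletes the last vowel and adds -us (as do vekan, fisgig), so the same rule applies.
The other pattern: stems whose last vowel is 'o' insert -ol- after the first vowel.
So nerurek → nerurkus.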